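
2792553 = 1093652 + 1698901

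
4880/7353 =4880/7353 = 0.66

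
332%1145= 332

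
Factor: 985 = 5^1*197^1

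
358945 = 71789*5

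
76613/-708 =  - 76613/708=- 108.21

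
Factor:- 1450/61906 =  - 5^2 * 13^ (-1)*29^1*2381^( - 1 ) = -725/30953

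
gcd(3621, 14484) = 3621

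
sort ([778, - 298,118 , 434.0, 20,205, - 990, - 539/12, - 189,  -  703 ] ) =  [ - 990, - 703,- 298,-189, - 539/12,20 , 118,205, 434.0, 778 ] 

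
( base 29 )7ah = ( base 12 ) 3702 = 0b1100000110010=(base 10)6194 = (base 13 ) 2A86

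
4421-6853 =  - 2432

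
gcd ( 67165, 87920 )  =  35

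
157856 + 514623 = 672479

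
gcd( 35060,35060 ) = 35060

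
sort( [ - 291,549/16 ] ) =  [ -291,549/16] 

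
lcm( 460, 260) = 5980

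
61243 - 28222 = 33021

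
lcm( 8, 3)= 24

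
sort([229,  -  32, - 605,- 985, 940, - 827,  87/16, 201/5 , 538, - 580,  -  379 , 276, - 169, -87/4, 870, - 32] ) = [ - 985, - 827, - 605,-580, -379, - 169, - 32,-32, - 87/4, 87/16,201/5, 229, 276, 538, 870, 940 ]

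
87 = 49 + 38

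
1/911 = 1/911 = 0.00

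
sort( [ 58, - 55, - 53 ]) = [ - 55, - 53,58]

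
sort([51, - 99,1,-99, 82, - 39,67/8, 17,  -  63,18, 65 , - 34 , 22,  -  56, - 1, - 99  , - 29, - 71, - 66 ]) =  [ - 99, - 99,-99,  -  71, - 66, - 63, - 56, - 39, - 34, - 29, - 1, 1 , 67/8, 17, 18, 22, 51,65, 82 ] 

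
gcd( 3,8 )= 1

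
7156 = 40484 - 33328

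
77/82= 77/82 = 0.94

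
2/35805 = 2/35805 = 0.00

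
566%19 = 15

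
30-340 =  - 310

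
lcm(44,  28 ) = 308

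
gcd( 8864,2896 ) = 16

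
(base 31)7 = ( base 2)111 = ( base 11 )7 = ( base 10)7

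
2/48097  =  2/48097 = 0.00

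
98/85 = 98/85 = 1.15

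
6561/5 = 1312 + 1/5 = 1312.20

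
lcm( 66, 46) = 1518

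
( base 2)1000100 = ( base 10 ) 68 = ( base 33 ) 22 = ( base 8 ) 104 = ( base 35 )1X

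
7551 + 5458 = 13009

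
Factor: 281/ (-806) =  - 2^ ( - 1)*13^( - 1 )*31^( - 1 ) *281^1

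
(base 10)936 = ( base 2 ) 1110101000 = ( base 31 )U6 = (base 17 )341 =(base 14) 4ac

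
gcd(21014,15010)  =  3002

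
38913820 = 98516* 395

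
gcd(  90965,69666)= 1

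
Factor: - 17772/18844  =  -4443/4711 = - 3^1*7^( - 1 )*673^( - 1 ) * 1481^1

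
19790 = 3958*5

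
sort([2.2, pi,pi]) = [ 2.2, pi , pi ] 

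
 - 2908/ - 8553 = 2908/8553 = 0.34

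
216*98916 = 21365856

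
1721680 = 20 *86084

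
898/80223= 898/80223 = 0.01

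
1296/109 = 1296/109 = 11.89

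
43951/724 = 43951/724 = 60.71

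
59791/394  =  151+297/394 = 151.75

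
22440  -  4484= 17956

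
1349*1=1349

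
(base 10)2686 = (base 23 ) 51i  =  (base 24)4fm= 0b101001111110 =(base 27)3id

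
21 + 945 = 966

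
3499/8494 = 3499/8494 = 0.41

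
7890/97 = 7890/97 = 81.34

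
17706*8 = 141648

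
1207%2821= 1207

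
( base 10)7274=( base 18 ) 1482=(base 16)1c6a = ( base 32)73A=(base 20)i3e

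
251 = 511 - 260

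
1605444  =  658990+946454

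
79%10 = 9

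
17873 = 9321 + 8552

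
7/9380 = 1/1340 = 0.00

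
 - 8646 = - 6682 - 1964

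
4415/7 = 4415/7=630.71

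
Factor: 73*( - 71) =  - 5183= - 71^1*  73^1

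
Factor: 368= 2^4*23^1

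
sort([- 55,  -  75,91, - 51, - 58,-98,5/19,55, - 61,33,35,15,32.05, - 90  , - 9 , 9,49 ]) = [ - 98 , - 90, - 75,  -  61,-58, - 55, -51, - 9,5/19,9,15,32.05  ,  33,  35,49, 55,91 ]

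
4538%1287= 677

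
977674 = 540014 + 437660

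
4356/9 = 484 = 484.00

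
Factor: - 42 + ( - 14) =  - 56 = - 2^3*7^1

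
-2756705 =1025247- 3781952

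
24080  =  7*3440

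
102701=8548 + 94153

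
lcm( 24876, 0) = 0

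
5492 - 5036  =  456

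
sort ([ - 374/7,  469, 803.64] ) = [ - 374/7, 469,803.64] 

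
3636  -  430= 3206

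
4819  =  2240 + 2579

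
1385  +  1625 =3010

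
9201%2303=2292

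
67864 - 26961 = 40903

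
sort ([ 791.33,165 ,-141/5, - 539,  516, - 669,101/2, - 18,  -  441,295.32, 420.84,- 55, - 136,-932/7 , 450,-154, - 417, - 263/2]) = [ - 669,-539, - 441, - 417, - 154, - 136 ,  -  932/7, - 263/2, - 55, - 141/5,- 18,  101/2, 165, 295.32, 420.84,  450,  516, 791.33] 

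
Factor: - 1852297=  - 53^1*34949^1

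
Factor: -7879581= -3^2*875509^1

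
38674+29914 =68588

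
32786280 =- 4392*(-7465 ) 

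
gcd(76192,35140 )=4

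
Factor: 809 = 809^1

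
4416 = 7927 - 3511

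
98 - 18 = 80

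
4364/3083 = 1 + 1281/3083=1.42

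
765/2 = 765/2  =  382.50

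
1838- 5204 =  - 3366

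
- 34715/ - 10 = 6943/2  =  3471.50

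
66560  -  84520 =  - 17960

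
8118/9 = 902 = 902.00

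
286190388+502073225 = 788263613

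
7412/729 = 10 + 122/729 = 10.17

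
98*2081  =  203938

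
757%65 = 42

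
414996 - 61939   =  353057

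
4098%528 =402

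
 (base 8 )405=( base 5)2021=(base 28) 99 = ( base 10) 261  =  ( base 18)e9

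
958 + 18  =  976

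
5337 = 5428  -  91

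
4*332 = 1328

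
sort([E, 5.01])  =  [E, 5.01 ] 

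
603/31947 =201/10649 = 0.02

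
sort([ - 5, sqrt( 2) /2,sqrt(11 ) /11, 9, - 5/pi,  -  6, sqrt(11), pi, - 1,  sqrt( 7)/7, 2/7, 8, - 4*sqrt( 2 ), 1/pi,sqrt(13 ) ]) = [  -  6, - 4*sqrt (2), - 5, - 5/pi, - 1,2/7 , sqrt( 11 ) /11, 1/pi, sqrt (7) /7, sqrt(2)/2, pi, sqrt(11) , sqrt (13 ), 8, 9] 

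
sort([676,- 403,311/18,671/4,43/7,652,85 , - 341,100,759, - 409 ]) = [ - 409 , - 403, -341, 43/7,311/18 , 85, 100,671/4, 652,  676, 759 ]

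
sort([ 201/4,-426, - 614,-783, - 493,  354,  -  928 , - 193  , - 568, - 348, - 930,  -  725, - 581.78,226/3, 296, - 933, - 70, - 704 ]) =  [ - 933 ,-930,  -  928, - 783, - 725, - 704, - 614,-581.78,- 568, - 493, - 426, - 348,-193, - 70, 201/4,226/3, 296, 354]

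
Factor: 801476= 2^2*13^1* 15413^1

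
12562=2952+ 9610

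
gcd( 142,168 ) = 2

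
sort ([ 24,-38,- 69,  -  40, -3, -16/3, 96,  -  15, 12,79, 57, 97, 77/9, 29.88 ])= [  -  69, - 40, - 38, - 15,- 16/3,  -  3,  77/9, 12, 24, 29.88, 57, 79, 96, 97]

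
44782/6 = 7463 + 2/3 =7463.67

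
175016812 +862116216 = 1037133028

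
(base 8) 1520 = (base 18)2b2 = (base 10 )848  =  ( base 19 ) 26C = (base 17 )2FF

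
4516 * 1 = 4516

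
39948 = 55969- 16021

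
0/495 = 0= 0.00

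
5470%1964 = 1542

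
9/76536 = 1/8504 = 0.00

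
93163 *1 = 93163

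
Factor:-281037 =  -3^1*23^1 *4073^1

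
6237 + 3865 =10102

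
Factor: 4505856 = 2^8*3^1*  5867^1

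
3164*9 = 28476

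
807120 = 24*33630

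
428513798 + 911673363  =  1340187161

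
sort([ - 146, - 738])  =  [ - 738, - 146]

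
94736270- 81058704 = 13677566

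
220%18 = 4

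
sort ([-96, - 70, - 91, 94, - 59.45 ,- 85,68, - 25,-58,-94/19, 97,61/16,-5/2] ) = [ - 96, - 91,-85, - 70,-59.45,-58, - 25,  -  94/19 ,- 5/2,61/16,68,94 , 97] 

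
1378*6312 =8697936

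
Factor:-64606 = -2^1*32303^1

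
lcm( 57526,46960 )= 2301040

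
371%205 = 166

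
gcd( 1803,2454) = 3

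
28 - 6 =22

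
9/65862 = 1/7318 = 0.00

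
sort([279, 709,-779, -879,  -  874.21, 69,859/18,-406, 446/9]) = [-879,-874.21,  -  779,-406, 859/18,  446/9, 69,279,709 ] 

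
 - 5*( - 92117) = 460585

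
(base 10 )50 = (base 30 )1k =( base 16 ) 32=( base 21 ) 28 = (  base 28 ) 1m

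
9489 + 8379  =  17868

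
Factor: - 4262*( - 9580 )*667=2^3 * 5^1*23^1*  29^1*479^1*2131^1 = 27233583320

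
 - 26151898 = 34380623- 60532521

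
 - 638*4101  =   - 2616438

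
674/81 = 674/81  =  8.32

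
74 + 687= 761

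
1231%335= 226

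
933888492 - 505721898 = 428166594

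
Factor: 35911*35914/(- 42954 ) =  - 644853827/21477 =- 3^( -1) * 7159^(-1 ) * 17957^1* 35911^1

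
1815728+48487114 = 50302842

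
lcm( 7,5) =35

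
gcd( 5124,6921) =3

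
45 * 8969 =403605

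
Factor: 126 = 2^1 * 3^2*7^1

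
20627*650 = 13407550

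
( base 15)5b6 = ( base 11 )a79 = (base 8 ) 2420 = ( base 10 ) 1296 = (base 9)1700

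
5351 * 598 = 3199898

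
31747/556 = 57  +  55/556 = 57.10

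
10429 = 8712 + 1717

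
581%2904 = 581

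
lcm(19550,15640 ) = 78200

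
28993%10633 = 7727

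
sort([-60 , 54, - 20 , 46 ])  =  [ - 60, - 20,46, 54 ] 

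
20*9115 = 182300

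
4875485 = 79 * 61715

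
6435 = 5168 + 1267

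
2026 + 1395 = 3421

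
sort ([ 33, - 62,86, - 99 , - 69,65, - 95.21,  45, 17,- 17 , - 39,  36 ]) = [-99,  -  95.21,- 69,  -  62, - 39, - 17, 17, 33 , 36, 45, 65 , 86]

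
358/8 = 44 + 3/4= 44.75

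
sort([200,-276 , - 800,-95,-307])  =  [ - 800, - 307,-276,-95,  200] 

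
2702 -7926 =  - 5224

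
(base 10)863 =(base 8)1537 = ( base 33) Q5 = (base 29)10m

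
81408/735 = 27136/245   =  110.76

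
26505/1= 26505 = 26505.00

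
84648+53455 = 138103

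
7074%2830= 1414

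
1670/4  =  417 + 1/2 =417.50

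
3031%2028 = 1003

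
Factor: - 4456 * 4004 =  - 17841824  =  - 2^5  *  7^1*11^1*13^1*557^1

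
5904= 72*82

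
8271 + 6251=14522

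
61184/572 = 106 + 138/143 =106.97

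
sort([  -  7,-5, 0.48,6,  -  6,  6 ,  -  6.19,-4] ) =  [ - 7, - 6.19, - 6, - 5, -4,0.48, 6,6]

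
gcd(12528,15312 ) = 1392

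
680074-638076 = 41998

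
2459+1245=3704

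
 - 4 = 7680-7684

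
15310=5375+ 9935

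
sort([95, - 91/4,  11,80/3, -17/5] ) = [ - 91/4,-17/5, 11 , 80/3, 95]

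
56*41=2296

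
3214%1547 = 120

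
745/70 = 149/14 =10.64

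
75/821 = 75/821 = 0.09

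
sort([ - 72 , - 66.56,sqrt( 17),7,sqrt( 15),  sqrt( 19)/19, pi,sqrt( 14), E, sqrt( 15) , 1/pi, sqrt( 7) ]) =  [ - 72,-66.56,sqrt( 19) /19,1/pi,sqrt( 7), E, pi,sqrt(14 ), sqrt( 15 ),sqrt( 15),sqrt( 17) , 7 ]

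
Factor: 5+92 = 97 = 97^1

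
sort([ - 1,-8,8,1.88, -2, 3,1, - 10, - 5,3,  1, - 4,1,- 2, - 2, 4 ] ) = [ - 10, -8, - 5, - 4,-2,-2, -2,-1, 1,1,1,  1.88 , 3,3, 4,8 ] 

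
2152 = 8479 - 6327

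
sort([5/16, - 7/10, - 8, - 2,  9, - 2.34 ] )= [  -  8, - 2.34 , - 2,-7/10,5/16, 9 ] 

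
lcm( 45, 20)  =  180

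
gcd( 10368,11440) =16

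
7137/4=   1784 + 1/4 = 1784.25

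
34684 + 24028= 58712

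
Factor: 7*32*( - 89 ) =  - 19936=- 2^5*7^1*89^1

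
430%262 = 168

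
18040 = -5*( - 3608)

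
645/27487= 645/27487 = 0.02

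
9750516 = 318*30662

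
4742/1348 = 3+349/674 = 3.52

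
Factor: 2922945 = 3^1*5^1*194863^1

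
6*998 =5988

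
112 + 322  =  434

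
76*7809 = 593484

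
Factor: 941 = 941^1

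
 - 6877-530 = -7407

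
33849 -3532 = 30317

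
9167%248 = 239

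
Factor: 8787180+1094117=9881297 = 233^1*42409^1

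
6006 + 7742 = 13748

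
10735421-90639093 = -79903672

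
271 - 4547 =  - 4276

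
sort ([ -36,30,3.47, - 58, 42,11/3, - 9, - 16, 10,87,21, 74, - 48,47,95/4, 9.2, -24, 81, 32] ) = [ - 58, - 48 , - 36, - 24, - 16 , - 9,3.47,11/3,9.2,10,21, 95/4,30,32,42,  47,74, 81,  87]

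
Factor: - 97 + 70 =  - 27 = - 3^3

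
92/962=46/481 = 0.10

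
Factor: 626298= 2^1*3^1*104383^1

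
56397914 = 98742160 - 42344246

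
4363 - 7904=-3541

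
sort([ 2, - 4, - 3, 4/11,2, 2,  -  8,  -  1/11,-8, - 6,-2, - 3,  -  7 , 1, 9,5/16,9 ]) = [-8,-8,-7, - 6,-4 , - 3 , - 3, - 2,  -  1/11,5/16,4/11,  1, 2,2,2, 9, 9 ] 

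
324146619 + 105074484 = 429221103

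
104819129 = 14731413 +90087716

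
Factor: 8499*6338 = 53866662= 2^1 * 3^1*2833^1*3169^1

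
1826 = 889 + 937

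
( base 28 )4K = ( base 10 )132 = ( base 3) 11220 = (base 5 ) 1012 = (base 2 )10000100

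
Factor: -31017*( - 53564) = 1661394588 = 2^2*3^1*7^3*211^1 * 1913^1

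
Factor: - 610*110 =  - 67100 = - 2^2*5^2*11^1 * 61^1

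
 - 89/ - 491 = 89/491 = 0.18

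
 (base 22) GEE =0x1f82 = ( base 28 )A82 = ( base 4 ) 1332002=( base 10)8066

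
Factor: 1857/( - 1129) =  - 3^1*619^1*1129^( - 1 )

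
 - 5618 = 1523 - 7141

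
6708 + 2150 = 8858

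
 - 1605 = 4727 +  - 6332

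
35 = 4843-4808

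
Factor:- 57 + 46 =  - 11= - 11^1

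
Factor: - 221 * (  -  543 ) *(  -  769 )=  - 3^1*13^1*17^1*181^1*769^1 = - 92282307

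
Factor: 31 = 31^1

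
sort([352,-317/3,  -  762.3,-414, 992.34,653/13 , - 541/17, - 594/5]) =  [ - 762.3,-414, - 594/5,  -  317/3 ,- 541/17, 653/13,352,  992.34 ]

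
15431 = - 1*(-15431)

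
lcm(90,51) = 1530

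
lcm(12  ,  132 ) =132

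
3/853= 3/853 = 0.00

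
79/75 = 79/75=1.05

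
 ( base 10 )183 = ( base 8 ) 267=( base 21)8F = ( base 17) ad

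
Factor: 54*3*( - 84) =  - 2^3*3^5* 7^1=- 13608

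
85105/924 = 92 + 97/924 = 92.10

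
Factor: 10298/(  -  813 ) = -2^1 * 3^( - 1)*19^1= - 38/3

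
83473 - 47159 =36314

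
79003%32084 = 14835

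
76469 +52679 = 129148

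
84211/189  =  445 + 106/189 = 445.56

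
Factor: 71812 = 2^2*13^1*1381^1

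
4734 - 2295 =2439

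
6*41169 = 247014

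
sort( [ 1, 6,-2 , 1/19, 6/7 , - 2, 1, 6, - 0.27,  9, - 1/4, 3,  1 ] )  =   [ - 2, - 2, - 0.27 , -1/4,1/19,  6/7 , 1, 1, 1,  3, 6,  6,9]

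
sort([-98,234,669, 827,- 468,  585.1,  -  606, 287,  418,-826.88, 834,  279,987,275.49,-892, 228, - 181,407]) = [-892, - 826.88,  -  606 , - 468, - 181,-98,228,234, 275.49, 279,287,407, 418,585.1, 669,827, 834,987]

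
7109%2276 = 281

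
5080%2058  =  964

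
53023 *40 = 2120920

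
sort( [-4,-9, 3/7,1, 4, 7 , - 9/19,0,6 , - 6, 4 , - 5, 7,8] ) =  [ -9 , - 6, - 5, - 4, - 9/19,0,3/7, 1,4,4,6,7, 7,8]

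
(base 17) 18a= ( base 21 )kf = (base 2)110110011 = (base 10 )435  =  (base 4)12303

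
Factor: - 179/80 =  - 2^( - 4 ) * 5^(-1)*179^1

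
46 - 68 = - 22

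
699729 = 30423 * 23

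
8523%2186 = 1965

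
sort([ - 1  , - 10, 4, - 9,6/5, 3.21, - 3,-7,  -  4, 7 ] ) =[ -10, - 9,  -  7,  -  4 ,- 3, - 1, 6/5, 3.21,4,7 ]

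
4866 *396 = 1926936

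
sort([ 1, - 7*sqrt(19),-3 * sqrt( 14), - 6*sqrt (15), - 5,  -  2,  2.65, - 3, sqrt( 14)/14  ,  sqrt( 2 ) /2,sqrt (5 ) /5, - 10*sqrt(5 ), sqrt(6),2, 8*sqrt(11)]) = [ - 7*sqrt(19),  -  6*sqrt( 15), - 10* sqrt(5 ), - 3 * sqrt( 14 ), - 5, - 3, - 2,sqrt( 14 )/14, sqrt(5 ) /5, sqrt(2 )/2, 1, 2,sqrt(6),2.65, 8*sqrt(11 )]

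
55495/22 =5045/2 = 2522.50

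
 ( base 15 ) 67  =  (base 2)1100001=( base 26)3j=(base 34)2t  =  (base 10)97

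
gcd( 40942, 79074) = 2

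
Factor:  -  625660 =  - 2^2*5^1*7^1*41^1*109^1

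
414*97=40158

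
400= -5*( - 80)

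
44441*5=222205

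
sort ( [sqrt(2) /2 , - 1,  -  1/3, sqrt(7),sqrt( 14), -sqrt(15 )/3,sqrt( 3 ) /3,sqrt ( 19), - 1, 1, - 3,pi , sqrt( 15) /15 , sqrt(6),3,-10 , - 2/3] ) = [ - 10, - 3,  -  sqrt(15 )/3, - 1  , - 1,-2/3, - 1/3,sqrt( 15 )/15,sqrt ( 3) /3 , sqrt(2) /2, 1,sqrt(6 ),sqrt(7 ),3,pi, sqrt( 14),sqrt( 19 ) ] 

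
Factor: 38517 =3^1 *37^1*347^1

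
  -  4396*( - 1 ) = 4396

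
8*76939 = 615512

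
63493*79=5015947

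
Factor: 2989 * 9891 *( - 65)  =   - 1921672935=- 3^2*5^1*7^3 * 13^1*61^1 * 157^1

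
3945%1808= 329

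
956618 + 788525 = 1745143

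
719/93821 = 719/93821  =  0.01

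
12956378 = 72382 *179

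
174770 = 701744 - 526974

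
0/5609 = 0 = 0.00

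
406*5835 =2369010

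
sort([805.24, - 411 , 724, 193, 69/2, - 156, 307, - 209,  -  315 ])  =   [ - 411, - 315  , - 209,-156, 69/2,  193,307,724,  805.24 ] 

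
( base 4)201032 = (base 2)100001001110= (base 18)6A2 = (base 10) 2126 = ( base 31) 26I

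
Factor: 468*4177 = 1954836 = 2^2 * 3^2  *  13^1* 4177^1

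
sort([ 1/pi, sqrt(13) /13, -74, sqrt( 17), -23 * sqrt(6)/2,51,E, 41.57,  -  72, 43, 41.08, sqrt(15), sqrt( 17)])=[- 74,- 72, - 23*sqrt( 6 ) /2, sqrt ( 13 ) /13, 1/pi, E, sqrt(15), sqrt(17),  sqrt ( 17 ),41.08,41.57, 43, 51]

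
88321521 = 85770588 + 2550933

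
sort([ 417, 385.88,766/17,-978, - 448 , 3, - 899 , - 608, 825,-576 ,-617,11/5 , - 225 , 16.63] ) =[ - 978, -899 , - 617, - 608,-576 ,-448, - 225, 11/5, 3,16.63, 766/17, 385.88, 417,825 ]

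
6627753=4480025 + 2147728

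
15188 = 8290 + 6898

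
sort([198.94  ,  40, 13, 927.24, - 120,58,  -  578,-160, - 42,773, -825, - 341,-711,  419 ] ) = [-825, - 711,-578, - 341, - 160,  -  120, - 42,13, 40,58,198.94,  419,  773,927.24]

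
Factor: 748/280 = 187/70 = 2^(-1)*5^( - 1 )*7^( - 1) * 11^1 * 17^1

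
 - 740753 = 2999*(  -  247)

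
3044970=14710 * 207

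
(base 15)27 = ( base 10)37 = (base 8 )45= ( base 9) 41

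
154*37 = 5698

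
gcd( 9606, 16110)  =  6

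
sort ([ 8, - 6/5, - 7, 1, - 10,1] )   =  [ -10, - 7  ,  -  6/5,1,1,8 ]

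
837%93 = 0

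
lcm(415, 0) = 0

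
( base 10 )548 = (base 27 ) k8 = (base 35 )FN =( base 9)668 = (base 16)224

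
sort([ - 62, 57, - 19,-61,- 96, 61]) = [ - 96,  -  62, - 61, - 19,57,61] 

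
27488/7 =3926+6/7= 3926.86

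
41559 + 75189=116748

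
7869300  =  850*9258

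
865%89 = 64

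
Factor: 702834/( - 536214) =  - 7^ ( - 1)*11^1*17^ ( - 1)*23^1*463^1*751^( - 1 ) = - 117139/89369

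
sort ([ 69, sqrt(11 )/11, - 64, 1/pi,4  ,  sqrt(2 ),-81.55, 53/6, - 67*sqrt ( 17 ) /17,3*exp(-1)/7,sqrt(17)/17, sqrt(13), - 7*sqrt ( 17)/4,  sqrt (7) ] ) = [ - 81.55, - 64, - 67*sqrt ( 17)/17, -7*sqrt(17) /4, 3 * exp( - 1 ) /7 , sqrt(17 ) /17, sqrt(11)/11,1/pi, sqrt(2), sqrt(7 ),  sqrt( 13),4, 53/6  ,  69]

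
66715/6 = 66715/6 = 11119.17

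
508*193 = 98044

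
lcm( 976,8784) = 8784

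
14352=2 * 7176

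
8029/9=892 +1/9 = 892.11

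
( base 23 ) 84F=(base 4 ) 1003303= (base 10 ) 4339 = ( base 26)6AN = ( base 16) 10F3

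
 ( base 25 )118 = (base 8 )1222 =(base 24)13a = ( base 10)658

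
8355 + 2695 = 11050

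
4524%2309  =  2215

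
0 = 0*972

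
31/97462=31/97462 = 0.00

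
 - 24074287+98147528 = 74073241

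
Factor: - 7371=-3^4*7^1*13^1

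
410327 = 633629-223302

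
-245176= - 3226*76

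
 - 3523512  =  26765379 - 30288891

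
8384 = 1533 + 6851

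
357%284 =73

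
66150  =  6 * 11025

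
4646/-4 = - 1162 + 1/2 = - 1161.50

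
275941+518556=794497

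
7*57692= 403844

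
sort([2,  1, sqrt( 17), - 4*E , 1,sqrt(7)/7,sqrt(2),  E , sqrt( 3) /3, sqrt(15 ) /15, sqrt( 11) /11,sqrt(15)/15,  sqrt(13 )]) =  [ - 4*E, sqrt( 15)/15,  sqrt (15) /15,sqrt(11 )/11,sqrt(7)/7, sqrt(3) /3, 1,1,sqrt (2), 2,E,  sqrt( 13 ), sqrt( 17 )]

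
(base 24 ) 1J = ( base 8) 53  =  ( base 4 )223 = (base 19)25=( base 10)43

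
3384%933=585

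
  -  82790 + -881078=-963868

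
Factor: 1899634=2^1 * 11^1 *79^1* 1093^1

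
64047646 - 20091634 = 43956012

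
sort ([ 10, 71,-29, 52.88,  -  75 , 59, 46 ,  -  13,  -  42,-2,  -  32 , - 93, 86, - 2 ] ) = [ - 93, - 75, - 42,-32 ,-29,  -  13, - 2,  -  2, 10, 46, 52.88, 59,  71, 86 ]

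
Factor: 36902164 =2^2*13^2*79^1*691^1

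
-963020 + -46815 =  - 1009835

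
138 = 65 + 73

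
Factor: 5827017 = 3^1*7^1*59^1 * 4703^1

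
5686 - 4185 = 1501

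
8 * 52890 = 423120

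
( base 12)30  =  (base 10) 36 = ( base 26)1A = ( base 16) 24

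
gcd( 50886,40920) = 66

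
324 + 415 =739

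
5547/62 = 89 + 29/62 = 89.47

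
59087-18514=40573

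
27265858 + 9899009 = 37164867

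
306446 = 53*5782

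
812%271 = 270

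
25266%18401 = 6865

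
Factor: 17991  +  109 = 18100 = 2^2* 5^2*181^1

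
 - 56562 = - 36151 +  - 20411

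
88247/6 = 88247/6 = 14707.83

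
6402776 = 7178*892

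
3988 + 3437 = 7425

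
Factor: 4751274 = 2^1*3^1*11^1*193^1*373^1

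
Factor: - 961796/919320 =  - 240449/229830= - 2^ ( - 1)  *  3^(-1 )*  5^(-1)*11^1 * 47^(  -  1)*163^ ( -1)*21859^1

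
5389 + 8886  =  14275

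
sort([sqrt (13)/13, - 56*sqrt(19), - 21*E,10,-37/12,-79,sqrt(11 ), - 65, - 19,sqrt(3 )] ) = [-56*sqrt(19 ), - 79,- 65, - 21 * E, - 19, - 37/12,sqrt( 13) /13,sqrt( 3),sqrt(11 ),10] 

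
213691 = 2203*97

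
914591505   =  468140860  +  446450645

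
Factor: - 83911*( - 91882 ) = 2^1*7^1*6563^1*83911^1=7709910502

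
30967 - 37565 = -6598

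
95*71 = 6745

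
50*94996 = 4749800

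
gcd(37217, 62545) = 1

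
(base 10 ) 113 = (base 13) 89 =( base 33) 3e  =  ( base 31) 3k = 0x71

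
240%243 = 240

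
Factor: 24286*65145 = 1582111470 = 2^1*3^1*5^1*43^1 * 101^1*12143^1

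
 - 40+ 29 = -11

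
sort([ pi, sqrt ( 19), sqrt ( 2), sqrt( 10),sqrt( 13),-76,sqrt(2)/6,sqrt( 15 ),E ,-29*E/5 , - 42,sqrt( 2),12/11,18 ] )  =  [-76,  -  42 , - 29*E/5, sqrt( 2) /6,12/11, sqrt(2),  sqrt(2 ) , E,pi, sqrt(10),sqrt( 13),sqrt( 15 ),sqrt( 19 ),18 ] 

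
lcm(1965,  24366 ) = 121830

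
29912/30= 997+1/15=997.07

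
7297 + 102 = 7399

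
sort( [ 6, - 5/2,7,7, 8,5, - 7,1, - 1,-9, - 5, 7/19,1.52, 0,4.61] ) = [- 9, - 7, - 5 ,-5/2, - 1, 0, 7/19, 1, 1.52, 4.61,5,6, 7,7, 8 ]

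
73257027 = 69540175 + 3716852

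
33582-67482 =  - 33900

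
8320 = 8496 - 176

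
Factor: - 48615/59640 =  - 463/568=- 2^ ( - 3)*71^( - 1 )*463^1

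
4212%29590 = 4212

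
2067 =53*39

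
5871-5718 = 153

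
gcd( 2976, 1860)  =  372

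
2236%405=211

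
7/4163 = 7/4163 = 0.00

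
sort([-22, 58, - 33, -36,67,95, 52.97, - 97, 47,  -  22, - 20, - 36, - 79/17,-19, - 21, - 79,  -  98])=[ - 98, - 97, - 79, - 36, - 36, - 33, - 22, - 22, - 21 , - 20, - 19,  -  79/17,47, 52.97, 58, 67, 95 ] 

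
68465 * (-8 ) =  - 547720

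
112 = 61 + 51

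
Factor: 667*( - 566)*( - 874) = 329954228 = 2^2*19^1 * 23^2*29^1*283^1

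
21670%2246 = 1456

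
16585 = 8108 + 8477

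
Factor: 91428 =2^2*3^1*19^1 * 401^1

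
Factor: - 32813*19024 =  - 2^4 *11^1*19^1*29^1*41^1* 157^1 = - 624234512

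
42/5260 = 21/2630 = 0.01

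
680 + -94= 586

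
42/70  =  3/5  =  0.60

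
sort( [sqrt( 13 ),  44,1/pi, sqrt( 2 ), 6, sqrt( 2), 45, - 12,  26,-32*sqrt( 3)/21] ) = [ - 12, - 32*sqrt( 3 ) /21,  1/pi,  sqrt( 2),sqrt( 2 ) , sqrt( 13),6, 26, 44 , 45 ] 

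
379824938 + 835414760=1215239698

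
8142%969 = 390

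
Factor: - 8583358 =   -  2^1*7^1*613097^1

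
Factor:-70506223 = -757^1*93139^1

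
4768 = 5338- 570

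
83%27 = 2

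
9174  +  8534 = 17708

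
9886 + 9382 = 19268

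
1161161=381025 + 780136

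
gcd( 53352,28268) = 4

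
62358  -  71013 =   -  8655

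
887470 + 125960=1013430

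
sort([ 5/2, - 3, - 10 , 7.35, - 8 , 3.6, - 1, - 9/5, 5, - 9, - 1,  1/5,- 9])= [ - 10, - 9, - 9, - 8 , - 3, - 9/5,-1, - 1,1/5,5/2,3.6,5,7.35]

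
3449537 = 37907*91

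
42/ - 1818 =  -1 + 296/303 = - 0.02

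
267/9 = 89/3 = 29.67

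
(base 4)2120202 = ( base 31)A4S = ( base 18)1c26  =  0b10011000100010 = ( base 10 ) 9762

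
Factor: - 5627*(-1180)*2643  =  17549149980 = 2^2*3^1*5^1*17^1*59^1*331^1 * 881^1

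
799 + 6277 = 7076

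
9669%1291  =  632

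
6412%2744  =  924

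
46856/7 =6693 + 5/7 =6693.71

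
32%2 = 0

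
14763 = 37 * 399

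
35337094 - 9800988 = 25536106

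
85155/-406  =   - 210  +  15/58= - 209.74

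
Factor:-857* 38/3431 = -2^1 * 19^1*47^( - 1 )*73^( - 1 )*857^1= - 32566/3431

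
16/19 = 16/19 = 0.84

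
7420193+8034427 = 15454620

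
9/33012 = 1/3668 = 0.00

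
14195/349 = 40 + 235/349 = 40.67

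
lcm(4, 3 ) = 12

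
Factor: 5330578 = 2^1*11^1*101^1*2399^1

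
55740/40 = 1393 + 1/2 = 1393.50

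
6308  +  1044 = 7352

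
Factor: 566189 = 13^1*97^1 * 449^1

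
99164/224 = 442 + 39/56 = 442.70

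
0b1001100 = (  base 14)56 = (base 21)3D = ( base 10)76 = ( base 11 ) 6a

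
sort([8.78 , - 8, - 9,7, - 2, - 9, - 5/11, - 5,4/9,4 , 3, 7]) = [ - 9, - 9,-8 , - 5, - 2, - 5/11,  4/9,3,4,7,7,8.78] 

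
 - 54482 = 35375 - 89857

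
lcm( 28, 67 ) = 1876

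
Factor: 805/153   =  3^ ( - 2 )*5^1*7^1*17^(  -  1)*23^1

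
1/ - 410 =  - 1/410 = - 0.00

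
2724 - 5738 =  - 3014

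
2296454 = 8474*271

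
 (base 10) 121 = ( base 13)94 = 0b1111001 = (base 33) 3M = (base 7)232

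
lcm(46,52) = 1196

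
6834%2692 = 1450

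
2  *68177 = 136354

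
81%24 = 9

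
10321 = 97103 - 86782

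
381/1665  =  127/555 = 0.23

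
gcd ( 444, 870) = 6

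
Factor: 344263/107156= 2^( - 2)*7^(  -  1)*43^( - 1 )*89^( - 1 )*344263^1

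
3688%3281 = 407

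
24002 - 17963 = 6039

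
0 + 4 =4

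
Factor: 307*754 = 2^1*13^1*29^1 *307^1 = 231478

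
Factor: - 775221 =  - 3^1*258407^1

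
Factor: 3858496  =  2^6* 60289^1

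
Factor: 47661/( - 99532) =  - 2^ ( - 2)  *3^1*149^( - 1 )*167^( - 1) * 15887^1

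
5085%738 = 657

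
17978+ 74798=92776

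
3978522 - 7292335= - 3313813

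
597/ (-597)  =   - 1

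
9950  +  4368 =14318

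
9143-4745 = 4398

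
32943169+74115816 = 107058985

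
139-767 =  - 628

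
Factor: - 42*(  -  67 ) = 2814 = 2^1*3^1*7^1*67^1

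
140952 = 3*46984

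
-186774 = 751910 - 938684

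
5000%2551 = 2449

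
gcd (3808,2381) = 1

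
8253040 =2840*2906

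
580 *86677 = 50272660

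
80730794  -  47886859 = 32843935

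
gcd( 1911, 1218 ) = 21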